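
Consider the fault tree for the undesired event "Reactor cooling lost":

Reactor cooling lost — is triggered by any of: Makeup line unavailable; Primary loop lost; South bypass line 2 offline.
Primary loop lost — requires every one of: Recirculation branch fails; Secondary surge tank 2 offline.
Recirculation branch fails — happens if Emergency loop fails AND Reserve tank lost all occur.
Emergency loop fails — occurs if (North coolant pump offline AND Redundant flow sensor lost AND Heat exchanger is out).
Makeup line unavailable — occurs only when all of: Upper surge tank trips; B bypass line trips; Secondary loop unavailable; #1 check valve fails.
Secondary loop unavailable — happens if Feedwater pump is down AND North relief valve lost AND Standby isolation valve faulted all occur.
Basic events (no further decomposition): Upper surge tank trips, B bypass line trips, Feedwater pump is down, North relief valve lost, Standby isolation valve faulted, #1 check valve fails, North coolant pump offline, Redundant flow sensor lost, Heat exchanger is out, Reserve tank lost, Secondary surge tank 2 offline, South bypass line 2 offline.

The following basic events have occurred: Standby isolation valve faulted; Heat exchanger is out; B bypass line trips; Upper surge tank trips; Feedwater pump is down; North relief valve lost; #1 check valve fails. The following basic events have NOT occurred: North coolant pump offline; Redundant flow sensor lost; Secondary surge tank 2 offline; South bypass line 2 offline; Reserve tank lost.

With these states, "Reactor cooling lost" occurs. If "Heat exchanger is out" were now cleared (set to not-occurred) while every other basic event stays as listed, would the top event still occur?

Counterfactual: set "Heat exchanger is out" to not occurred.
Secondary loop unavailable [AND]: Feedwater pump is down=occurs, North relief valve lost=occurs, Standby isolation valve faulted=occurs → all inputs occur → occurs.
Makeup line unavailable [AND]: Upper surge tank trips=occurs, B bypass line trips=occurs, Secondary loop unavailable=occurs, #1 check valve fails=occurs → all inputs occur → occurs.
Emergency loop fails [AND]: North coolant pump offline=not, Redundant flow sensor lost=not, Heat exchanger is out=not → not all inputs occur → does not occur.
Recirculation branch fails [AND]: Emergency loop fails=not, Reserve tank lost=not → not all inputs occur → does not occur.
Primary loop lost [AND]: Recirculation branch fails=not, Secondary surge tank 2 offline=not → not all inputs occur → does not occur.
Reactor cooling lost [OR]: Makeup line unavailable=occurs, Primary loop lost=not, South bypass line 2 offline=not → at least one input occurs → occurs.

Yes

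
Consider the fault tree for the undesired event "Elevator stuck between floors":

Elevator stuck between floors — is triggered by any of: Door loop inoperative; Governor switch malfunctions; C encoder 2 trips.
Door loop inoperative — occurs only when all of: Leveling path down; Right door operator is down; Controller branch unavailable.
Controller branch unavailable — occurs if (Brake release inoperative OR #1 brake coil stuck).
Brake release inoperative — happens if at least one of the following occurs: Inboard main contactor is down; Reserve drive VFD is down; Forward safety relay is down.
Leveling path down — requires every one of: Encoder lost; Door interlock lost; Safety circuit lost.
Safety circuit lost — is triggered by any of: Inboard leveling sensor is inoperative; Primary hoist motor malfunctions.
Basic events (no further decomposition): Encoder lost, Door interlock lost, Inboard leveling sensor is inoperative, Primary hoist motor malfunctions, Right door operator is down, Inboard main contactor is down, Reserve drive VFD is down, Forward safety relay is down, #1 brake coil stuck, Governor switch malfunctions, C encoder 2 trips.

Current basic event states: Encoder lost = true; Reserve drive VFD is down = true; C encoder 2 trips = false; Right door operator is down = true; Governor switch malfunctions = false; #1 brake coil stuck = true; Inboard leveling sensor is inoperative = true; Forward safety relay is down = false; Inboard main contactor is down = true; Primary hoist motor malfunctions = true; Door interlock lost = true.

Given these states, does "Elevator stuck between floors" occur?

Yes

Safety circuit lost [OR]: Inboard leveling sensor is inoperative=occurs, Primary hoist motor malfunctions=occurs → at least one input occurs → occurs.
Leveling path down [AND]: Encoder lost=occurs, Door interlock lost=occurs, Safety circuit lost=occurs → all inputs occur → occurs.
Brake release inoperative [OR]: Inboard main contactor is down=occurs, Reserve drive VFD is down=occurs, Forward safety relay is down=not → at least one input occurs → occurs.
Controller branch unavailable [OR]: Brake release inoperative=occurs, #1 brake coil stuck=occurs → at least one input occurs → occurs.
Door loop inoperative [AND]: Leveling path down=occurs, Right door operator is down=occurs, Controller branch unavailable=occurs → all inputs occur → occurs.
Elevator stuck between floors [OR]: Door loop inoperative=occurs, Governor switch malfunctions=not, C encoder 2 trips=not → at least one input occurs → occurs.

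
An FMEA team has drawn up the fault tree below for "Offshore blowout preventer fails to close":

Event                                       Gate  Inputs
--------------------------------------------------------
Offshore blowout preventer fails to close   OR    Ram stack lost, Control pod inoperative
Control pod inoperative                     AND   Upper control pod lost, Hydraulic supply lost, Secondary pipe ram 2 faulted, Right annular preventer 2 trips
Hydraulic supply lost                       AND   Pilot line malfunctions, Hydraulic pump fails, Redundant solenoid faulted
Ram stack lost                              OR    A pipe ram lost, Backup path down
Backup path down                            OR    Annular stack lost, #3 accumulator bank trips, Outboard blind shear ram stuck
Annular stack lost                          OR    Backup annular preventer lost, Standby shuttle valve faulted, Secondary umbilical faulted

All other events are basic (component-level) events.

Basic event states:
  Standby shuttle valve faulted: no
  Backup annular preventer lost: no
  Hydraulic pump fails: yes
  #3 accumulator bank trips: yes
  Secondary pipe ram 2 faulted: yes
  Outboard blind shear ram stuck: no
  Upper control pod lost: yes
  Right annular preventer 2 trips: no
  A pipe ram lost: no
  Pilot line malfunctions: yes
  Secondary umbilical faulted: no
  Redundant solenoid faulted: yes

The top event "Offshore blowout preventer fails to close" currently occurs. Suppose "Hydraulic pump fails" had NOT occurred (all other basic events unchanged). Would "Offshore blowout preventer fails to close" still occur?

Counterfactual: set "Hydraulic pump fails" to not occurred.
Annular stack lost [OR]: Backup annular preventer lost=not, Standby shuttle valve faulted=not, Secondary umbilical faulted=not → no input occurs → does not occur.
Backup path down [OR]: Annular stack lost=not, #3 accumulator bank trips=occurs, Outboard blind shear ram stuck=not → at least one input occurs → occurs.
Ram stack lost [OR]: A pipe ram lost=not, Backup path down=occurs → at least one input occurs → occurs.
Hydraulic supply lost [AND]: Pilot line malfunctions=occurs, Hydraulic pump fails=not, Redundant solenoid faulted=occurs → not all inputs occur → does not occur.
Control pod inoperative [AND]: Upper control pod lost=occurs, Hydraulic supply lost=not, Secondary pipe ram 2 faulted=occurs, Right annular preventer 2 trips=not → not all inputs occur → does not occur.
Offshore blowout preventer fails to close [OR]: Ram stack lost=occurs, Control pod inoperative=not → at least one input occurs → occurs.

Yes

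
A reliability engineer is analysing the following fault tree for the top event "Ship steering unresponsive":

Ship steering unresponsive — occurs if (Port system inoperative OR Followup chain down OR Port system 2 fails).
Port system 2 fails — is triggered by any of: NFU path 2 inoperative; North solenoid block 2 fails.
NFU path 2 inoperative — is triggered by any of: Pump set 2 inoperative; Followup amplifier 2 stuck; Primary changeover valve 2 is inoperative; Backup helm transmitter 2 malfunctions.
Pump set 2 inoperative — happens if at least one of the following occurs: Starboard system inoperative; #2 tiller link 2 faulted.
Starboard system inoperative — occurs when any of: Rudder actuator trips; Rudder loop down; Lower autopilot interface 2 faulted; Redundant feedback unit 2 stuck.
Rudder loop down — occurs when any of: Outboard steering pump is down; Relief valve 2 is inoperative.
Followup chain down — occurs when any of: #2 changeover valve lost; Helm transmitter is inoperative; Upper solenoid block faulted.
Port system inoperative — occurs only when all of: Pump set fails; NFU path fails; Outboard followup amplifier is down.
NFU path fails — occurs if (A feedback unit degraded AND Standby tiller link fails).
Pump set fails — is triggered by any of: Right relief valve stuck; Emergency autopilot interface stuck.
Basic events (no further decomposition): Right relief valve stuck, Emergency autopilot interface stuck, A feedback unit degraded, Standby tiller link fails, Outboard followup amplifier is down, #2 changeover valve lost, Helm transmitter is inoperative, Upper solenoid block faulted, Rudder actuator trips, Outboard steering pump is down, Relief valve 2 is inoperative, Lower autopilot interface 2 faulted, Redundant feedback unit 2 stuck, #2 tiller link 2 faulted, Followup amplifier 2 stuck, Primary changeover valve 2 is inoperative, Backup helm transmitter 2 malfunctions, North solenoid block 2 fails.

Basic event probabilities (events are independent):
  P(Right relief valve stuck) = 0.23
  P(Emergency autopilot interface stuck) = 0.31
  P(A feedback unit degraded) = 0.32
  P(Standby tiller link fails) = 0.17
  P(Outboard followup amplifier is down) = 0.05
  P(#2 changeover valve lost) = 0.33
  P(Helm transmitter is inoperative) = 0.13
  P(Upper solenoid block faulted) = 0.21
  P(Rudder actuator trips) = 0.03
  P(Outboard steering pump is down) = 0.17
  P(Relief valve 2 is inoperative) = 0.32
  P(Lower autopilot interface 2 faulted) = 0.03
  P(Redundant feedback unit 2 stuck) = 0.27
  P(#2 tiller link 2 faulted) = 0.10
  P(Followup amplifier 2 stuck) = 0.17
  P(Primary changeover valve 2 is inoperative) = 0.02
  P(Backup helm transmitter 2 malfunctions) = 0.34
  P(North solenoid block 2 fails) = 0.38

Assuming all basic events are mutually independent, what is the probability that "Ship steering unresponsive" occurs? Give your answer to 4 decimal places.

P(Pump set fails) [OR] = 1 − (1−0.23) × (1−0.31) = 0.468700
P(NFU path fails) [AND] = 0.32 × 0.17 = 0.054400
P(Port system inoperative) [AND] = 0.468700 × 0.054400 × 0.05 = 0.001275
P(Followup chain down) [OR] = 1 − (1−0.33) × (1−0.13) × (1−0.21) = 0.539509
P(Rudder loop down) [OR] = 1 − (1−0.17) × (1−0.32) = 0.435600
P(Starboard system inoperative) [OR] = 1 − (1−0.03) × (1−0.435600) × (1−0.03) × (1−0.27) = 0.612338
P(Pump set 2 inoperative) [OR] = 1 − (1−0.612338) × (1−0.10) = 0.651104
P(NFU path 2 inoperative) [OR] = 1 − (1−0.651104) × (1−0.17) × (1−0.02) × (1−0.34) = 0.812697
P(Port system 2 fails) [OR] = 1 − (1−0.812697) × (1−0.38) = 0.883872
P(Ship steering unresponsive) [OR] = 1 − (1−0.001275) × (1−0.539509) × (1−0.883872) = 0.946592
Rounded to 4 decimal places: P(Ship steering unresponsive) ≈ 0.9466.

0.9466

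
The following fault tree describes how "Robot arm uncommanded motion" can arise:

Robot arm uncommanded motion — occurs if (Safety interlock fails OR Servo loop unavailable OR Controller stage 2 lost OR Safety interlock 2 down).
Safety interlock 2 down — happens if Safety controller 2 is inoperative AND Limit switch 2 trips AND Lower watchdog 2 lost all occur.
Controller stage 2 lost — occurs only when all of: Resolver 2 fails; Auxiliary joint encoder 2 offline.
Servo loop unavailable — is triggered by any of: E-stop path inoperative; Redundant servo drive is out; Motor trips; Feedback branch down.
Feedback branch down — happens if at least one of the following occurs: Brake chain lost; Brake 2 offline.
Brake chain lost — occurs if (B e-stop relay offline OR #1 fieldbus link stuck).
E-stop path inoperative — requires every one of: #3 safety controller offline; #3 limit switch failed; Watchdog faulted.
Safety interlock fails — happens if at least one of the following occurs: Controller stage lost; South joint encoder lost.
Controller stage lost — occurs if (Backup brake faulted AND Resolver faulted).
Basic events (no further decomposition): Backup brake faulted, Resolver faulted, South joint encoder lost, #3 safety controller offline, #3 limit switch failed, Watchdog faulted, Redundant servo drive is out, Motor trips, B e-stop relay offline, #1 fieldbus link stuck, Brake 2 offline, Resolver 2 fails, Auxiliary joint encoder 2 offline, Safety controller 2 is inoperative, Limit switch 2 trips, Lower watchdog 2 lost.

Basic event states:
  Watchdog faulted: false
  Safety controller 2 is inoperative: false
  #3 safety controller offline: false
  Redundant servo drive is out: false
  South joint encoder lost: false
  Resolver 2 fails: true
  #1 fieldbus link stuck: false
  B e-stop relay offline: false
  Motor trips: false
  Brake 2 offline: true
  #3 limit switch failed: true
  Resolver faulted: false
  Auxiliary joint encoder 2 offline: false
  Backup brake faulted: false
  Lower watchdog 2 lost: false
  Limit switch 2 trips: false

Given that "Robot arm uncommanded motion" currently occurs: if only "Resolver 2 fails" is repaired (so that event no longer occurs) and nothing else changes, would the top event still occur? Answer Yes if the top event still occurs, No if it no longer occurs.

Counterfactual: set "Resolver 2 fails" to not occurred.
Controller stage lost [AND]: Backup brake faulted=not, Resolver faulted=not → not all inputs occur → does not occur.
Safety interlock fails [OR]: Controller stage lost=not, South joint encoder lost=not → no input occurs → does not occur.
E-stop path inoperative [AND]: #3 safety controller offline=not, #3 limit switch failed=occurs, Watchdog faulted=not → not all inputs occur → does not occur.
Brake chain lost [OR]: B e-stop relay offline=not, #1 fieldbus link stuck=not → no input occurs → does not occur.
Feedback branch down [OR]: Brake chain lost=not, Brake 2 offline=occurs → at least one input occurs → occurs.
Servo loop unavailable [OR]: E-stop path inoperative=not, Redundant servo drive is out=not, Motor trips=not, Feedback branch down=occurs → at least one input occurs → occurs.
Controller stage 2 lost [AND]: Resolver 2 fails=not, Auxiliary joint encoder 2 offline=not → not all inputs occur → does not occur.
Safety interlock 2 down [AND]: Safety controller 2 is inoperative=not, Limit switch 2 trips=not, Lower watchdog 2 lost=not → not all inputs occur → does not occur.
Robot arm uncommanded motion [OR]: Safety interlock fails=not, Servo loop unavailable=occurs, Controller stage 2 lost=not, Safety interlock 2 down=not → at least one input occurs → occurs.

Yes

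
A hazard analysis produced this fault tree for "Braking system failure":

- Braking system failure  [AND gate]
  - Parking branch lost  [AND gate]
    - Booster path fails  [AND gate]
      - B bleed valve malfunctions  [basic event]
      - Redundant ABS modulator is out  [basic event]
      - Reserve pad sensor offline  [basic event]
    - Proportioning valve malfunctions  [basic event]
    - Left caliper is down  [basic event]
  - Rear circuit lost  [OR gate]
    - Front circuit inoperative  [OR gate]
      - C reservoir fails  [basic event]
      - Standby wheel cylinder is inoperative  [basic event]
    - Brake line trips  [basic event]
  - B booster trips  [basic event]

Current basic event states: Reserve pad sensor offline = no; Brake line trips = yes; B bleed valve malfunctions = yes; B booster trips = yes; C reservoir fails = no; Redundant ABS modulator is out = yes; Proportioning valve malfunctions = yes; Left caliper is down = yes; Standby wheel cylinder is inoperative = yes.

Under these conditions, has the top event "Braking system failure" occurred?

Booster path fails [AND]: B bleed valve malfunctions=occurs, Redundant ABS modulator is out=occurs, Reserve pad sensor offline=not → not all inputs occur → does not occur.
Parking branch lost [AND]: Booster path fails=not, Proportioning valve malfunctions=occurs, Left caliper is down=occurs → not all inputs occur → does not occur.
Front circuit inoperative [OR]: C reservoir fails=not, Standby wheel cylinder is inoperative=occurs → at least one input occurs → occurs.
Rear circuit lost [OR]: Front circuit inoperative=occurs, Brake line trips=occurs → at least one input occurs → occurs.
Braking system failure [AND]: Parking branch lost=not, Rear circuit lost=occurs, B booster trips=occurs → not all inputs occur → does not occur.

No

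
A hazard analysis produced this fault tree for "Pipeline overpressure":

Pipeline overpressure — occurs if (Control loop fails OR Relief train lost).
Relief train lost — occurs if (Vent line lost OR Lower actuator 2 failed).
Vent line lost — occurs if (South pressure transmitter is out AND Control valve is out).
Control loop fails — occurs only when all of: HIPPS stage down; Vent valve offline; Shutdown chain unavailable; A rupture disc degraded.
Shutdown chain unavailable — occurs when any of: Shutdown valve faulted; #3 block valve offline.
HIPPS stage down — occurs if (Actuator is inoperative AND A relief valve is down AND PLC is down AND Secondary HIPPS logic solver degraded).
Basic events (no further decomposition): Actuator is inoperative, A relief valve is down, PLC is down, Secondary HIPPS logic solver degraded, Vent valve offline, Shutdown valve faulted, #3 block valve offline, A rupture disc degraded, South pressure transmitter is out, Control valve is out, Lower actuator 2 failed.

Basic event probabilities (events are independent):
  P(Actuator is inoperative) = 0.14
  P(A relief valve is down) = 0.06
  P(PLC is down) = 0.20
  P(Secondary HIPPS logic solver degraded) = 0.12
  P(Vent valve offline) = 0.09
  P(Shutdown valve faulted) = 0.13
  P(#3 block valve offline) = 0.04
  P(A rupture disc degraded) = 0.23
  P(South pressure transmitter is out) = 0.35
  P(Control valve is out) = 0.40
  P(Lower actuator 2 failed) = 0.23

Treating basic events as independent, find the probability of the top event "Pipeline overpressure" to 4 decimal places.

0.3378

P(HIPPS stage down) [AND] = 0.14 × 0.06 × 0.20 × 0.12 = 0.000202
P(Shutdown chain unavailable) [OR] = 1 − (1−0.13) × (1−0.04) = 0.164800
P(Control loop fails) [AND] = 0.000202 × 0.09 × 0.164800 × 0.23 = 0.000001
P(Vent line lost) [AND] = 0.35 × 0.40 = 0.140000
P(Relief train lost) [OR] = 1 − (1−0.140000) × (1−0.23) = 0.337800
P(Pipeline overpressure) [OR] = 1 − (1−0.000001) × (1−0.337800) = 0.337801
Rounded to 4 decimal places: P(Pipeline overpressure) ≈ 0.3378.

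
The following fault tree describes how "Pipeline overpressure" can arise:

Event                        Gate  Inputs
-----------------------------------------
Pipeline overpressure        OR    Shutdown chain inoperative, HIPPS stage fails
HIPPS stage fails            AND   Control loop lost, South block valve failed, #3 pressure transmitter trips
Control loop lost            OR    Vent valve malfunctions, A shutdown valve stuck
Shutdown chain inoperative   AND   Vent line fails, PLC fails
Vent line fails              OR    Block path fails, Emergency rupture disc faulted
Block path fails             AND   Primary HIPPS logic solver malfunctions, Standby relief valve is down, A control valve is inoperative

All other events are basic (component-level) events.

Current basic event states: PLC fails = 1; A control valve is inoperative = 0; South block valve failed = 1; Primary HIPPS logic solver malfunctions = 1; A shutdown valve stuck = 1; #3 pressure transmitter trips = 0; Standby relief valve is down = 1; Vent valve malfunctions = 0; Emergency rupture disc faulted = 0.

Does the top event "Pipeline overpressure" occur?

Block path fails [AND]: Primary HIPPS logic solver malfunctions=occurs, Standby relief valve is down=occurs, A control valve is inoperative=not → not all inputs occur → does not occur.
Vent line fails [OR]: Block path fails=not, Emergency rupture disc faulted=not → no input occurs → does not occur.
Shutdown chain inoperative [AND]: Vent line fails=not, PLC fails=occurs → not all inputs occur → does not occur.
Control loop lost [OR]: Vent valve malfunctions=not, A shutdown valve stuck=occurs → at least one input occurs → occurs.
HIPPS stage fails [AND]: Control loop lost=occurs, South block valve failed=occurs, #3 pressure transmitter trips=not → not all inputs occur → does not occur.
Pipeline overpressure [OR]: Shutdown chain inoperative=not, HIPPS stage fails=not → no input occurs → does not occur.

No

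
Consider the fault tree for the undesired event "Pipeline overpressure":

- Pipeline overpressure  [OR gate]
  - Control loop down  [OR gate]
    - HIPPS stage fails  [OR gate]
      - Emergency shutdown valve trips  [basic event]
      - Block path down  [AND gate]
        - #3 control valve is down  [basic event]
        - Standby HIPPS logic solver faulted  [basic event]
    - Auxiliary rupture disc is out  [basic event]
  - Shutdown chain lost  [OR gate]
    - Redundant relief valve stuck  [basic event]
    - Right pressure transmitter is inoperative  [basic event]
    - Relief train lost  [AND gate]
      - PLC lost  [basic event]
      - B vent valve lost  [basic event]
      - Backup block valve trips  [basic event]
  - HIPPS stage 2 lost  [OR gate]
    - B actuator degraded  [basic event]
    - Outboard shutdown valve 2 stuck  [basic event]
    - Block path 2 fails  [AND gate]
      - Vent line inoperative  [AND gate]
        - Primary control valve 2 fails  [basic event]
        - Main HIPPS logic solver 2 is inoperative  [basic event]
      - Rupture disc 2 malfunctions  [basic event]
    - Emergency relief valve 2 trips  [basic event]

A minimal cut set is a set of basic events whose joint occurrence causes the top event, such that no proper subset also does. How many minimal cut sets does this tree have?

10

Block path down [AND]: one cut set from each child combined → 1 × 1 = 1 cut set(s).
HIPPS stage fails [OR]: union of children's cut sets → 2 cut set(s).
Control loop down [OR]: union of children's cut sets → 3 cut set(s).
Relief train lost [AND]: one cut set from each child combined → 1 × 1 × 1 = 1 cut set(s).
Shutdown chain lost [OR]: union of children's cut sets → 3 cut set(s).
Vent line inoperative [AND]: one cut set from each child combined → 1 × 1 = 1 cut set(s).
Block path 2 fails [AND]: one cut set from each child combined → 1 × 1 = 1 cut set(s).
HIPPS stage 2 lost [OR]: union of children's cut sets → 4 cut set(s).
Pipeline overpressure [OR]: union of children's cut sets → 10 cut set(s).
Minimal cut sets: {Emergency shutdown valve trips}; {#3 control valve is down, Standby HIPPS logic solver faulted}; {Auxiliary rupture disc is out}; {Redundant relief valve stuck}; {Right pressure transmitter is inoperative}; {B vent valve lost, Backup block valve trips, PLC lost}; {B actuator degraded}; {Outboard shutdown valve 2 stuck}; {Main HIPPS logic solver 2 is inoperative, Primary control valve 2 fails, Rupture disc 2 malfunctions}; {Emergency relief valve 2 trips}.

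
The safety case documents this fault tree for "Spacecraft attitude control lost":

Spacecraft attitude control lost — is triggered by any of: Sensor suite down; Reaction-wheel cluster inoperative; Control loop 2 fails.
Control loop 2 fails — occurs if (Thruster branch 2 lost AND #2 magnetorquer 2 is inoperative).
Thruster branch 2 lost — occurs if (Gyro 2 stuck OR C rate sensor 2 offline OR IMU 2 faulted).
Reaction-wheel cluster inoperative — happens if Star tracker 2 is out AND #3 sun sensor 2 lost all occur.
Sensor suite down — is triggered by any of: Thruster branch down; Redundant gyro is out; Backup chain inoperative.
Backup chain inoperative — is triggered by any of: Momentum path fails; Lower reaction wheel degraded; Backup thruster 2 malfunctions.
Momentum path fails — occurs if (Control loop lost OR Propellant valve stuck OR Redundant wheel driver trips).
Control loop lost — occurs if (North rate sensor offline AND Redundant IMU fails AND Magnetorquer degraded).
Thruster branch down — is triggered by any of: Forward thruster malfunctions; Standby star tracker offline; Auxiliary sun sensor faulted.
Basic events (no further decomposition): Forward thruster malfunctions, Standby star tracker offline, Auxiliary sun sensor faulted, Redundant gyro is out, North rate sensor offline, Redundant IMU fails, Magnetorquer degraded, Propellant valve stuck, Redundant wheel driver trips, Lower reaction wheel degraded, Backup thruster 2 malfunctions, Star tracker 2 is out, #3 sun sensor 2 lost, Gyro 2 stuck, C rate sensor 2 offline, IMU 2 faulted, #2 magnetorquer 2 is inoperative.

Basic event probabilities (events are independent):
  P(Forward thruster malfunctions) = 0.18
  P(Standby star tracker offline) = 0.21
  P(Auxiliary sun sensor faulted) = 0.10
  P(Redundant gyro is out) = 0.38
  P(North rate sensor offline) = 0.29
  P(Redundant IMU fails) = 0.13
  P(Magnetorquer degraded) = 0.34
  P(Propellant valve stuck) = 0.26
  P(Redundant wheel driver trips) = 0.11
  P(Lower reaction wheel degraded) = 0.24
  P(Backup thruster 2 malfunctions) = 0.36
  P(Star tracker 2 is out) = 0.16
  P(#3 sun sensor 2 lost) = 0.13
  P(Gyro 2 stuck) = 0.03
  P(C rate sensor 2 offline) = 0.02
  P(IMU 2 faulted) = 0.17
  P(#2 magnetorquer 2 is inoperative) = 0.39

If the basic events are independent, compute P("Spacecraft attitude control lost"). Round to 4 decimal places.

P(Thruster branch down) [OR] = 1 − (1−0.18) × (1−0.21) × (1−0.10) = 0.416980
P(Control loop lost) [AND] = 0.29 × 0.13 × 0.34 = 0.012818
P(Momentum path fails) [OR] = 1 − (1−0.012818) × (1−0.26) × (1−0.11) = 0.349842
P(Backup chain inoperative) [OR] = 1 − (1−0.349842) × (1−0.24) × (1−0.36) = 0.683763
P(Sensor suite down) [OR] = 1 − (1−0.416980) × (1−0.38) × (1−0.683763) = 0.885689
P(Reaction-wheel cluster inoperative) [AND] = 0.16 × 0.13 = 0.020800
P(Thruster branch 2 lost) [OR] = 1 − (1−0.03) × (1−0.02) × (1−0.17) = 0.211002
P(Control loop 2 fails) [AND] = 0.211002 × 0.39 = 0.082291
P(Spacecraft attitude control lost) [OR] = 1 − (1−0.885689) × (1−0.020800) × (1−0.082291) = 0.897278
Rounded to 4 decimal places: P(Spacecraft attitude control lost) ≈ 0.8973.

0.8973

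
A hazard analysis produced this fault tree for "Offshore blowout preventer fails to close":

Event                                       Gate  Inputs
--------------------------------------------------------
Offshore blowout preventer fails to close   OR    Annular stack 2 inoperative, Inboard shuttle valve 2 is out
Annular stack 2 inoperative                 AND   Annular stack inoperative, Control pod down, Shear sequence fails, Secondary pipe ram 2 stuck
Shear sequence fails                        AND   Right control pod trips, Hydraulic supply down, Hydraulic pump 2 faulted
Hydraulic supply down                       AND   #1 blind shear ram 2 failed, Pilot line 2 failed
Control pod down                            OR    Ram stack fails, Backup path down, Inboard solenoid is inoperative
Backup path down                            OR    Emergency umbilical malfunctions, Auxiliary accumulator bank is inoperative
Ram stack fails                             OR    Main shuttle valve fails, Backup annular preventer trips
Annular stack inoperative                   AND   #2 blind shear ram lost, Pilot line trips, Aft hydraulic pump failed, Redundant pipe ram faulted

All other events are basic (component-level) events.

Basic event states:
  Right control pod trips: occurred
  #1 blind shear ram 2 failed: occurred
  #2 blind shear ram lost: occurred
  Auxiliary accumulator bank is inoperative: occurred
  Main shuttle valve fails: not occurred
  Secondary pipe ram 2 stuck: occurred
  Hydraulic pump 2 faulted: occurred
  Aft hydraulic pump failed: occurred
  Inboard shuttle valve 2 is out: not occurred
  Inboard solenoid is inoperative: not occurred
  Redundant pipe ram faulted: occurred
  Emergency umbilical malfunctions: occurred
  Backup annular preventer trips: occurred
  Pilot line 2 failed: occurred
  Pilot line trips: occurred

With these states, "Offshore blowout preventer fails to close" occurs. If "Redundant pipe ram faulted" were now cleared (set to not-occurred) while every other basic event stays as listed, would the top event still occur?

No

Counterfactual: set "Redundant pipe ram faulted" to not occurred.
Annular stack inoperative [AND]: #2 blind shear ram lost=occurs, Pilot line trips=occurs, Aft hydraulic pump failed=occurs, Redundant pipe ram faulted=not → not all inputs occur → does not occur.
Ram stack fails [OR]: Main shuttle valve fails=not, Backup annular preventer trips=occurs → at least one input occurs → occurs.
Backup path down [OR]: Emergency umbilical malfunctions=occurs, Auxiliary accumulator bank is inoperative=occurs → at least one input occurs → occurs.
Control pod down [OR]: Ram stack fails=occurs, Backup path down=occurs, Inboard solenoid is inoperative=not → at least one input occurs → occurs.
Hydraulic supply down [AND]: #1 blind shear ram 2 failed=occurs, Pilot line 2 failed=occurs → all inputs occur → occurs.
Shear sequence fails [AND]: Right control pod trips=occurs, Hydraulic supply down=occurs, Hydraulic pump 2 faulted=occurs → all inputs occur → occurs.
Annular stack 2 inoperative [AND]: Annular stack inoperative=not, Control pod down=occurs, Shear sequence fails=occurs, Secondary pipe ram 2 stuck=occurs → not all inputs occur → does not occur.
Offshore blowout preventer fails to close [OR]: Annular stack 2 inoperative=not, Inboard shuttle valve 2 is out=not → no input occurs → does not occur.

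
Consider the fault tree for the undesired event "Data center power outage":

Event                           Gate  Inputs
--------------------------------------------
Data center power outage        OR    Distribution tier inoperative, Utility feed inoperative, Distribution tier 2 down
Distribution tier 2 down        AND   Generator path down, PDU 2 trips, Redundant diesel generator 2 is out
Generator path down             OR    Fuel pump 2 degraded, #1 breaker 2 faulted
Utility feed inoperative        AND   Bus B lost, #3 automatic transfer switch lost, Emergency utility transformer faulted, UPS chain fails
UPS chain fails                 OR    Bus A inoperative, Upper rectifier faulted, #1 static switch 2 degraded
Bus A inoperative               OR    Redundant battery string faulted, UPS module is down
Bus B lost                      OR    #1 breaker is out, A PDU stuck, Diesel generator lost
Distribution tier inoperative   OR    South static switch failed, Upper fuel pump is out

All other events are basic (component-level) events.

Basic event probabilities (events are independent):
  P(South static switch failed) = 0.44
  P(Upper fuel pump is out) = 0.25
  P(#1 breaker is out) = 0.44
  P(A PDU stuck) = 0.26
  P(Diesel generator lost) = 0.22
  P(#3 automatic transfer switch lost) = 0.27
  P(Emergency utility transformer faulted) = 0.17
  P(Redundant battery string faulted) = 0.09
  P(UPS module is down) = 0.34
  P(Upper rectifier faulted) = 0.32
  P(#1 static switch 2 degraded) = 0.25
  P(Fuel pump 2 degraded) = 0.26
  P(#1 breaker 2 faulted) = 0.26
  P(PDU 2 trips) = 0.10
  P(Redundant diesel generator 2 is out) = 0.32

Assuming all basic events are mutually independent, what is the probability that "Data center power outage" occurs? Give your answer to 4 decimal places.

0.5950

P(Distribution tier inoperative) [OR] = 1 − (1−0.44) × (1−0.25) = 0.580000
P(Bus B lost) [OR] = 1 − (1−0.44) × (1−0.26) × (1−0.22) = 0.676768
P(Bus A inoperative) [OR] = 1 − (1−0.09) × (1−0.34) = 0.399400
P(UPS chain fails) [OR] = 1 − (1−0.399400) × (1−0.32) × (1−0.25) = 0.693694
P(Utility feed inoperative) [AND] = 0.676768 × 0.27 × 0.17 × 0.693694 = 0.021549
P(Generator path down) [OR] = 1 − (1−0.26) × (1−0.26) = 0.452400
P(Distribution tier 2 down) [AND] = 0.452400 × 0.10 × 0.32 = 0.014477
P(Data center power outage) [OR] = 1 − (1−0.580000) × (1−0.021549) × (1−0.014477) = 0.595000
Rounded to 4 decimal places: P(Data center power outage) ≈ 0.5950.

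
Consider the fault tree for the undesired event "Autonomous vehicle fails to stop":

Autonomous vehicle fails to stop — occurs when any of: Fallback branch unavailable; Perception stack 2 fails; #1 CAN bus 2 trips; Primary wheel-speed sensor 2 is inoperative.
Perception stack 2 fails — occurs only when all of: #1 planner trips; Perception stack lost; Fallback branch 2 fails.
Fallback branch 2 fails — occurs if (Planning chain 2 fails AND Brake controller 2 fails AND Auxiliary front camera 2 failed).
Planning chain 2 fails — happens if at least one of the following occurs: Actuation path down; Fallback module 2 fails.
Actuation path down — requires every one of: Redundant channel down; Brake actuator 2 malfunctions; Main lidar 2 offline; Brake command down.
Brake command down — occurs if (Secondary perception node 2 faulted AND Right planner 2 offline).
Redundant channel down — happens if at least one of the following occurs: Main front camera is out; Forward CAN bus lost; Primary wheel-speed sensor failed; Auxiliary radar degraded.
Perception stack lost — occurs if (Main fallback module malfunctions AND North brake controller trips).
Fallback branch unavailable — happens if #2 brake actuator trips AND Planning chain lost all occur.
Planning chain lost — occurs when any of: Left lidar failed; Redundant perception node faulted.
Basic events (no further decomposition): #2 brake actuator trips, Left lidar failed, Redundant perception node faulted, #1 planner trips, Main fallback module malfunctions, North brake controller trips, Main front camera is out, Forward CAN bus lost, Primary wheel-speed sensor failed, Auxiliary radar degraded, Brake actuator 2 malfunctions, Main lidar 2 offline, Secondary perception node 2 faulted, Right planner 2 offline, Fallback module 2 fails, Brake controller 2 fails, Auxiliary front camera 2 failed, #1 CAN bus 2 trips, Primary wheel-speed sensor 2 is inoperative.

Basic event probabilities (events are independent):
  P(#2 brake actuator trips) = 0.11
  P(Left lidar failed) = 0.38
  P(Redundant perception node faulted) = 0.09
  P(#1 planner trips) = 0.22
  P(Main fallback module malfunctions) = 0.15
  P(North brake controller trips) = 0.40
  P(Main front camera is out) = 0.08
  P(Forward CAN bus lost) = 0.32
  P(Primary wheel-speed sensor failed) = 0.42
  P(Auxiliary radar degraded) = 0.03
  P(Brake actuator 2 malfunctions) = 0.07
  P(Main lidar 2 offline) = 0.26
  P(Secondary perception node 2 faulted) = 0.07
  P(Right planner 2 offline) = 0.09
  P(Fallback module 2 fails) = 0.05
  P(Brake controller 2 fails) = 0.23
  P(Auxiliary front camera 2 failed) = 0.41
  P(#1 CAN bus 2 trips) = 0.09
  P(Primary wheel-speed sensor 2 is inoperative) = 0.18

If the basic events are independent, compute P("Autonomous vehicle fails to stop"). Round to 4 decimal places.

0.2896

P(Planning chain lost) [OR] = 1 − (1−0.38) × (1−0.09) = 0.435800
P(Fallback branch unavailable) [AND] = 0.11 × 0.435800 = 0.047938
P(Perception stack lost) [AND] = 0.15 × 0.40 = 0.060000
P(Redundant channel down) [OR] = 1 − (1−0.08) × (1−0.32) × (1−0.42) × (1−0.03) = 0.648037
P(Brake command down) [AND] = 0.07 × 0.09 = 0.006300
P(Actuation path down) [AND] = 0.648037 × 0.07 × 0.26 × 0.006300 = 0.000074
P(Planning chain 2 fails) [OR] = 1 − (1−0.000074) × (1−0.05) = 0.050070
P(Fallback branch 2 fails) [AND] = 0.050070 × 0.23 × 0.41 = 0.004722
P(Perception stack 2 fails) [AND] = 0.22 × 0.060000 × 0.004722 = 0.000062
P(Autonomous vehicle fails to stop) [OR] = 1 − (1−0.047938) × (1−0.000062) × (1−0.09) × (1−0.18) = 0.289615
Rounded to 4 decimal places: P(Autonomous vehicle fails to stop) ≈ 0.2896.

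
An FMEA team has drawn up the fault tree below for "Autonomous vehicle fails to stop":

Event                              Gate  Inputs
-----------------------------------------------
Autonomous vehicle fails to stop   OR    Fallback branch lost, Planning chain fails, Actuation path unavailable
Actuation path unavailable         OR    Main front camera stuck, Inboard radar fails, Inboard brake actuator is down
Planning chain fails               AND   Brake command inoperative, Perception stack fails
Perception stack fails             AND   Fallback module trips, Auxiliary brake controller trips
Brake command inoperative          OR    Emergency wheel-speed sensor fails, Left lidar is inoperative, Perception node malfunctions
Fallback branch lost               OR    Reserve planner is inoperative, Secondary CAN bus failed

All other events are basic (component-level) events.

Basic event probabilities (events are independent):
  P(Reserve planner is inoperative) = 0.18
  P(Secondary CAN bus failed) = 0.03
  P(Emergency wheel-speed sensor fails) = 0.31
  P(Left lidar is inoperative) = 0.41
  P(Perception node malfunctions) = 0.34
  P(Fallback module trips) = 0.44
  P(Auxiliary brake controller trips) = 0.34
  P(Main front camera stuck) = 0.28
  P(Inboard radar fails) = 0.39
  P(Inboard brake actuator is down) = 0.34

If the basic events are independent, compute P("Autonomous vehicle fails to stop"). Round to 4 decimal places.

P(Fallback branch lost) [OR] = 1 − (1−0.18) × (1−0.03) = 0.204600
P(Brake command inoperative) [OR] = 1 − (1−0.31) × (1−0.41) × (1−0.34) = 0.731314
P(Perception stack fails) [AND] = 0.44 × 0.34 = 0.149600
P(Planning chain fails) [AND] = 0.731314 × 0.149600 = 0.109405
P(Actuation path unavailable) [OR] = 1 − (1−0.28) × (1−0.39) × (1−0.34) = 0.710128
P(Autonomous vehicle fails to stop) [OR] = 1 − (1−0.204600) × (1−0.109405) × (1−0.710128) = 0.794661
Rounded to 4 decimal places: P(Autonomous vehicle fails to stop) ≈ 0.7947.

0.7947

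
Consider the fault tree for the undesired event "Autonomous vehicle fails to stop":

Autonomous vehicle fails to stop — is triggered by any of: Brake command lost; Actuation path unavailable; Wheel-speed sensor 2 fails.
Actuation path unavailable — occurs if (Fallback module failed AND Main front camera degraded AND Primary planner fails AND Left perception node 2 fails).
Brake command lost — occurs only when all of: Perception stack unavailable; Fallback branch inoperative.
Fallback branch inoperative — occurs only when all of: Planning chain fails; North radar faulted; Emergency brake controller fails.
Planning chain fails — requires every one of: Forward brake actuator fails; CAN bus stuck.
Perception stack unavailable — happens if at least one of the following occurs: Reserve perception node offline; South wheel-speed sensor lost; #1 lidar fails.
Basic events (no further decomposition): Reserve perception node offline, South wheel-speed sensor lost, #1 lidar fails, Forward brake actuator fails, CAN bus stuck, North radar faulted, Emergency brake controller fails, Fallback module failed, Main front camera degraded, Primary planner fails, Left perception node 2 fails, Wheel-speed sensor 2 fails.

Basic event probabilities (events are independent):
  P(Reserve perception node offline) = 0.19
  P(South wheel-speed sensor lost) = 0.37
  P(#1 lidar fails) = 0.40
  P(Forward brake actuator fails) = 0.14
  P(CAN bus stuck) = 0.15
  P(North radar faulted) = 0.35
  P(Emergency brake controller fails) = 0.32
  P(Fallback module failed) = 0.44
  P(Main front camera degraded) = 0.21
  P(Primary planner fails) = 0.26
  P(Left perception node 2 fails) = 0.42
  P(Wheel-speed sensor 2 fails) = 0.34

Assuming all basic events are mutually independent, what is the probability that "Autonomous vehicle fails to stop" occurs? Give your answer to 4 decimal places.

P(Perception stack unavailable) [OR] = 1 − (1−0.19) × (1−0.37) × (1−0.40) = 0.693820
P(Planning chain fails) [AND] = 0.14 × 0.15 = 0.021000
P(Fallback branch inoperative) [AND] = 0.021000 × 0.35 × 0.32 = 0.002352
P(Brake command lost) [AND] = 0.693820 × 0.002352 = 0.001632
P(Actuation path unavailable) [AND] = 0.44 × 0.21 × 0.26 × 0.42 = 0.010090
P(Autonomous vehicle fails to stop) [OR] = 1 − (1−0.001632) × (1−0.010090) × (1−0.34) = 0.347726
Rounded to 4 decimal places: P(Autonomous vehicle fails to stop) ≈ 0.3477.

0.3477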